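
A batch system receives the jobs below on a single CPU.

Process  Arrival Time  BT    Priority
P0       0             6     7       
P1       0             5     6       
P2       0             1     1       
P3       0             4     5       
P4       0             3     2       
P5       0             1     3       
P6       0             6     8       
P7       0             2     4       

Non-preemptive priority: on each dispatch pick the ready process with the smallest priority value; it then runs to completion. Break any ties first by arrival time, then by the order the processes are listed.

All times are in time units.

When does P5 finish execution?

Gantt: | P2 0-1 | P4 1-4 | P5 4-5 | P7 5-7 | P3 7-11 | P1 11-16 | P0 16-22 | P6 22-28 |
Completion: P0=22  P1=16  P2=1  P3=11  P4=4  P5=5  P6=28  P7=7

5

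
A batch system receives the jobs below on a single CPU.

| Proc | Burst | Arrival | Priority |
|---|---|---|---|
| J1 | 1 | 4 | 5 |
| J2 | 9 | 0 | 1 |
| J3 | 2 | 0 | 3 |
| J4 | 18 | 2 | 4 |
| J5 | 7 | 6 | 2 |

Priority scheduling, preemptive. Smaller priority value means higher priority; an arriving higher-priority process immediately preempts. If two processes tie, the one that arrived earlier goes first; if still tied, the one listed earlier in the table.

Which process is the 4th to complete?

Timeline: | J2 0-9 | J5 9-16 | J3 16-18 | J4 18-36 | J1 36-37 |
Completion: J1=37  J2=9  J3=18  J4=36  J5=16
Turnaround (C−A): J1=33  J2=9  J3=18  J4=34  J5=10
Finish order: J2 → J5 → J3 → J4 → J1

J4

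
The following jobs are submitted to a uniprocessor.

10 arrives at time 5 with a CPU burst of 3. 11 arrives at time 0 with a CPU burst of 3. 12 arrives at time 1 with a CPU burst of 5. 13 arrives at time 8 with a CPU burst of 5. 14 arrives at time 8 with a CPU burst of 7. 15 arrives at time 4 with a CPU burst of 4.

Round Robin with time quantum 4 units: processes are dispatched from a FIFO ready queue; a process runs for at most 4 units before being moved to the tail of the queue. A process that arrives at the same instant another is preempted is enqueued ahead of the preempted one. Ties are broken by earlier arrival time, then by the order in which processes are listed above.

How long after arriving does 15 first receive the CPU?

Timeline: | 11 0-3 | 12 3-7 | 15 7-11 | 10 11-14 | 12 14-15 | 13 15-19 | 14 19-23 | 13 23-24 | 14 24-27 |
Completion: 10=14  11=3  12=15  13=24  14=27  15=11
Turnaround (C−A): 10=9  11=3  12=14  13=16  14=19  15=7
Response(15) = first start − arrival = 7 − 4 = 3

3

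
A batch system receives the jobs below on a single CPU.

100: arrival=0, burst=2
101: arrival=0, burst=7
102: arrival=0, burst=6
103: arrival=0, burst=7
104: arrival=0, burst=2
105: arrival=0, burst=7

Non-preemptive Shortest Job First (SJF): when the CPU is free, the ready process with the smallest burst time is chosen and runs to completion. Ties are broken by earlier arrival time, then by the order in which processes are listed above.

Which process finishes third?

102

Schedule: | 100 0-2 | 104 2-4 | 102 4-10 | 101 10-17 | 103 17-24 | 105 24-31 |
Completion: 100=2  101=17  102=10  103=24  104=4  105=31
Turnaround (C−A): 100=2  101=17  102=10  103=24  104=4  105=31
Finish order: 100 → 104 → 102 → 101 → 103 → 105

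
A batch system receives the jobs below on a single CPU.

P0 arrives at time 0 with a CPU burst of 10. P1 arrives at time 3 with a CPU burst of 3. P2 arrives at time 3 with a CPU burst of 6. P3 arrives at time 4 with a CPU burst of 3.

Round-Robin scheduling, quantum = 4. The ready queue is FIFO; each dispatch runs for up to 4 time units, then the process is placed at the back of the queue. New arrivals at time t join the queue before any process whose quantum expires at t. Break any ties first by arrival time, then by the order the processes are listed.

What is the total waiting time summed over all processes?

Gantt: | P0 0-4 | P1 4-7 | P2 7-11 | P3 11-14 | P0 14-18 | P2 18-20 | P0 20-22 |
Completion: P0=22  P1=7  P2=20  P3=14
Turnaround (C−A): P0=22  P1=4  P2=17  P3=10
Waiting = turnaround − burst: P0=12, P1=1, P2=11, P3=7
Total waiting = 12 + 1 + 11 + 7 = 31

31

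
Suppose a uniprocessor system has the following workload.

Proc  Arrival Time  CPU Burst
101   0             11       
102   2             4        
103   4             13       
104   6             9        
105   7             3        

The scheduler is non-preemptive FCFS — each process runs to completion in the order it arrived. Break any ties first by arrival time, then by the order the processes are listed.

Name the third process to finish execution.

103

Gantt: | 101 0-11 | 102 11-15 | 103 15-28 | 104 28-37 | 105 37-40 |
Completion: 101=11  102=15  103=28  104=37  105=40
Finish order: 101 → 102 → 103 → 104 → 105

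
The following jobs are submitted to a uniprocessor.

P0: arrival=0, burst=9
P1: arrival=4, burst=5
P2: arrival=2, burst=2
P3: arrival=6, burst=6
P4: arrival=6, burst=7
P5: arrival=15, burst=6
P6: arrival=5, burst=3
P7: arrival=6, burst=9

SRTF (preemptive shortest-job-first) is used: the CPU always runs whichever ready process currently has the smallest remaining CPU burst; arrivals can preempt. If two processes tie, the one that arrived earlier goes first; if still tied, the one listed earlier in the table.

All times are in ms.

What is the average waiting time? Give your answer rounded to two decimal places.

Timeline: | P0 0-2 | P2 2-4 | P1 4-5 | P6 5-8 | P1 8-12 | P3 12-18 | P5 18-24 | P0 24-31 | P4 31-38 | P7 38-47 |
Completion: P0=31  P1=12  P2=4  P3=18  P4=38  P5=24  P6=8  P7=47
Turnaround (C−A): P0=31  P1=8  P2=2  P3=12  P4=32  P5=9  P6=3  P7=41
Waiting times: P0=22, P1=3, P2=0, P3=6, P4=25, P5=3, P6=0, P7=32
Average waiting = (22+3+0+6+25+3+0+32) / 8 = 91/8 = 11.38

11.38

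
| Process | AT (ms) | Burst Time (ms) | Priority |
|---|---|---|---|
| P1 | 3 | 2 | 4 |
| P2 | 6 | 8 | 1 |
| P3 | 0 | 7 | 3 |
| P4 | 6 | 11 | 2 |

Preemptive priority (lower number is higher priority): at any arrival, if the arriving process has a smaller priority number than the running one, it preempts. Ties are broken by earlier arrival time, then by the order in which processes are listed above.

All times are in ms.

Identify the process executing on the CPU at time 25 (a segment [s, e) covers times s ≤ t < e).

P3

Gantt: | P3 0-6 | P2 6-14 | P4 14-25 | P3 25-26 | P1 26-28 |
Completion: P1=28  P2=14  P3=26  P4=25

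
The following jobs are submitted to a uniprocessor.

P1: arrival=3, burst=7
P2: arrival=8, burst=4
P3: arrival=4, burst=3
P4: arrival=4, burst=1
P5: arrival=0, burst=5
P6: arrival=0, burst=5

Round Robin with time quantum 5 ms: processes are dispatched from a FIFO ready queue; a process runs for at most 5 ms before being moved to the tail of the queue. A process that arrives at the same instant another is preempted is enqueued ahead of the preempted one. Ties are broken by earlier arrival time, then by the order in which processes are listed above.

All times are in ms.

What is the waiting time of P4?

Timeline: | P5 0-5 | P6 5-10 | P1 10-15 | P3 15-18 | P4 18-19 | P2 19-23 | P1 23-25 |
Completion: P1=25  P2=23  P3=18  P4=19  P5=5  P6=10
Turnaround (C−A): P1=22  P2=15  P3=14  P4=15  P5=5  P6=10
Waiting(P4) = turnaround − burst = 15 − 1 = 14

14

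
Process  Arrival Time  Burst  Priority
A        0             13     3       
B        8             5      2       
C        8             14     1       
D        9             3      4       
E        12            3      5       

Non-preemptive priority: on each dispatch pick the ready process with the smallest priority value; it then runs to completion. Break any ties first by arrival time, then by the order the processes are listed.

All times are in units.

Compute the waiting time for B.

19

Timeline: | A 0-13 | C 13-27 | B 27-32 | D 32-35 | E 35-38 |
Completion: A=13  B=32  C=27  D=35  E=38
Turnaround (C−A): A=13  B=24  C=19  D=26  E=26
Waiting(B) = turnaround − burst = 24 − 5 = 19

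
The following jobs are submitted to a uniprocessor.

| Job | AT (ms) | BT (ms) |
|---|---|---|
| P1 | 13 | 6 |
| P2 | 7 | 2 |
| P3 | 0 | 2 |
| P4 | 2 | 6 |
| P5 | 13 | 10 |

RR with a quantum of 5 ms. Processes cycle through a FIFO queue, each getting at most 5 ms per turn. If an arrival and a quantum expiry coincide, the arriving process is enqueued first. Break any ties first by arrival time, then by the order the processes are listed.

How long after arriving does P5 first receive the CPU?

Gantt: | P3 0-2 | P4 2-7 | P2 7-9 | P4 9-10 | idle 10-13 | P1 13-18 | P5 18-23 | P1 23-24 | P5 24-29 |
Completion: P1=24  P2=9  P3=2  P4=10  P5=29
Response(P5) = first start − arrival = 18 − 13 = 5

5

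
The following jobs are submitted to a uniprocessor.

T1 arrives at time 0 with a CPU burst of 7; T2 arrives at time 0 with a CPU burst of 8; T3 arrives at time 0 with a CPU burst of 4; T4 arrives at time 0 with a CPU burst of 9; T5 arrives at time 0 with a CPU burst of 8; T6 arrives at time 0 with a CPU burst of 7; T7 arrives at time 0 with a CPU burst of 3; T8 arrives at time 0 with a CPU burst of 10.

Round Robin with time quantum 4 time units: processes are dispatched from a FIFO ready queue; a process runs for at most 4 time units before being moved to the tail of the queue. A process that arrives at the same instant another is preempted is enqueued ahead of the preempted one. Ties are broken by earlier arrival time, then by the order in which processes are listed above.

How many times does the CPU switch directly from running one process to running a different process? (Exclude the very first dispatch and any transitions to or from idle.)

15

Timeline: | T1 0-4 | T2 4-8 | T3 8-12 | T4 12-16 | T5 16-20 | T6 20-24 | T7 24-27 | T8 27-31 | T1 31-34 | T2 34-38 | T4 38-42 | T5 42-46 | T6 46-49 | T8 49-53 | T4 53-54 | T8 54-56 |
Completion: T1=34  T2=38  T3=12  T4=54  T5=46  T6=49  T7=27  T8=56
Turnaround (C−A): T1=34  T2=38  T3=12  T4=54  T5=46  T6=49  T7=27  T8=56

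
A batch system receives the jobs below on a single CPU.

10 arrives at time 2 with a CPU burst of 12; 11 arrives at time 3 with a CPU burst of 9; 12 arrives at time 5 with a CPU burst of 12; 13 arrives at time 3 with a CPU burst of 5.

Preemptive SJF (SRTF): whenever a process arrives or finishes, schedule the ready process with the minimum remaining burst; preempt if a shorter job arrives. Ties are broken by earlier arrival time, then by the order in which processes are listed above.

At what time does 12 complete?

40

Schedule: | idle 0-2 | 10 2-3 | 13 3-8 | 11 8-17 | 10 17-28 | 12 28-40 |
Completion: 10=28  11=17  12=40  13=8
Turnaround (C−A): 10=26  11=14  12=35  13=5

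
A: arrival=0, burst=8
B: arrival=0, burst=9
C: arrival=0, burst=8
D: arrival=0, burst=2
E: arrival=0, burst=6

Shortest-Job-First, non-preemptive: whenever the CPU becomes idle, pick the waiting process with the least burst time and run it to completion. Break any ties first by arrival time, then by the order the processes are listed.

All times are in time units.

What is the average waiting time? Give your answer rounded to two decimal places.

Gantt: | D 0-2 | E 2-8 | A 8-16 | C 16-24 | B 24-33 |
Completion: A=16  B=33  C=24  D=2  E=8
Turnaround (C−A): A=16  B=33  C=24  D=2  E=8
Waiting times: A=8, B=24, C=16, D=0, E=2
Average waiting = (8+24+16+0+2) / 5 = 50/5 = 10.00

10.00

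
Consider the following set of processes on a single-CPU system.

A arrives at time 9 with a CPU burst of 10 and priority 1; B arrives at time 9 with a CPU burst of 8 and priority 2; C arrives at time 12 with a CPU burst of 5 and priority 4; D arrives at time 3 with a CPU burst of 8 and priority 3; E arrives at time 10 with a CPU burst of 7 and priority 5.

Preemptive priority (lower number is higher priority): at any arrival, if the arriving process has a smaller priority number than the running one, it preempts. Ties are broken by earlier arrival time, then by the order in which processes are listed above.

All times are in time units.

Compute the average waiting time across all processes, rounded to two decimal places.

Timeline: | idle 0-3 | D 3-9 | A 9-19 | B 19-27 | D 27-29 | C 29-34 | E 34-41 |
Completion: A=19  B=27  C=34  D=29  E=41
Turnaround (C−A): A=10  B=18  C=22  D=26  E=31
Waiting times: A=0, B=10, C=17, D=18, E=24
Average waiting = (0+10+17+18+24) / 5 = 69/5 = 13.80

13.80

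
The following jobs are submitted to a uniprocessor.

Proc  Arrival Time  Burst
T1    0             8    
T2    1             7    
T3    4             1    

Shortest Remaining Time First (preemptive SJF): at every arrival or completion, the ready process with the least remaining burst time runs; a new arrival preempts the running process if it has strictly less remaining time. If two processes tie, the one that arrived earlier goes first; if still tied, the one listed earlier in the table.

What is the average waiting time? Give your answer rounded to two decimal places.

3.00

Timeline: | T1 0-4 | T3 4-5 | T1 5-9 | T2 9-16 |
Completion: T1=9  T2=16  T3=5
Waiting times: T1=1, T2=8, T3=0
Average waiting = (1+8+0) / 3 = 9/3 = 3.00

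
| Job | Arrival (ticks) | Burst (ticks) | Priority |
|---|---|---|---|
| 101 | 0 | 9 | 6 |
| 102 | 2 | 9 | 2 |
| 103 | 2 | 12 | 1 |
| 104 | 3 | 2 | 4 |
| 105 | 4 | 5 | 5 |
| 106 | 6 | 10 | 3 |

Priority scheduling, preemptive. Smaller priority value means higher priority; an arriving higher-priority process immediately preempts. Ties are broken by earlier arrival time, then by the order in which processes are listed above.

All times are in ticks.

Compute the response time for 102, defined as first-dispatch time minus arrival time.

Timeline: | 101 0-2 | 103 2-14 | 102 14-23 | 106 23-33 | 104 33-35 | 105 35-40 | 101 40-47 |
Completion: 101=47  102=23  103=14  104=35  105=40  106=33
Response(102) = first start − arrival = 14 − 2 = 12

12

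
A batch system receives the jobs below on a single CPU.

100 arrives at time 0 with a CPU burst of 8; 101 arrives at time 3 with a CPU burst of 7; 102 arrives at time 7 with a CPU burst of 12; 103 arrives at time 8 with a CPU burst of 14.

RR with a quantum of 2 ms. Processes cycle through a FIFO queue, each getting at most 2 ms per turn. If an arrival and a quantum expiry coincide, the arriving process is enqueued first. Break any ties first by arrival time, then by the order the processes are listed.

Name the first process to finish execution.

100

Schedule: | 100 0-4 | 101 4-6 | 100 6-8 | 101 8-10 | 102 10-12 | 103 12-14 | 100 14-16 | 101 16-18 | 102 18-20 | 103 20-22 | 101 22-23 | 102 23-25 | 103 25-27 | 102 27-29 | 103 29-31 | 102 31-33 | 103 33-35 | 102 35-37 | 103 37-41 |
Completion: 100=16  101=23  102=37  103=41
Finish order: 100 → 101 → 102 → 103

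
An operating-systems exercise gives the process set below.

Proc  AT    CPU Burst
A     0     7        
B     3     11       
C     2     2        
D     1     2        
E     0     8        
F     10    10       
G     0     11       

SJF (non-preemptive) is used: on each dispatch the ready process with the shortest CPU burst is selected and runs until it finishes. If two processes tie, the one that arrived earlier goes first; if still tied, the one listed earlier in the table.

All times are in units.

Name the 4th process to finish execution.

Schedule: | A 0-7 | D 7-9 | C 9-11 | E 11-19 | F 19-29 | G 29-40 | B 40-51 |
Completion: A=7  B=51  C=11  D=9  E=19  F=29  G=40
Turnaround (C−A): A=7  B=48  C=9  D=8  E=19  F=19  G=40
Finish order: A → D → C → E → F → G → B

E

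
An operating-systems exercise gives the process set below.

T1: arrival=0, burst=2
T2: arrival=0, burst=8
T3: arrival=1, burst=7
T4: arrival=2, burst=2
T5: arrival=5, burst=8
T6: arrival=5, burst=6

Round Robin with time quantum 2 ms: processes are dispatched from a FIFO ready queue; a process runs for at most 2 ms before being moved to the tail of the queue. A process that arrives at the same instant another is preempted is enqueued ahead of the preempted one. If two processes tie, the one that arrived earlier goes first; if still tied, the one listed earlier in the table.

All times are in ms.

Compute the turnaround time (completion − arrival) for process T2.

26

Gantt: | T1 0-2 | T2 2-4 | T3 4-6 | T4 6-8 | T2 8-10 | T5 10-12 | T6 12-14 | T3 14-16 | T2 16-18 | T5 18-20 | T6 20-22 | T3 22-24 | T2 24-26 | T5 26-28 | T6 28-30 | T3 30-31 | T5 31-33 |
Completion: T1=2  T2=26  T3=31  T4=8  T5=33  T6=30
Turnaround (C−A): T1=2  T2=26  T3=30  T4=6  T5=28  T6=25
Turnaround(T2) = completion − arrival = 26 − 0 = 26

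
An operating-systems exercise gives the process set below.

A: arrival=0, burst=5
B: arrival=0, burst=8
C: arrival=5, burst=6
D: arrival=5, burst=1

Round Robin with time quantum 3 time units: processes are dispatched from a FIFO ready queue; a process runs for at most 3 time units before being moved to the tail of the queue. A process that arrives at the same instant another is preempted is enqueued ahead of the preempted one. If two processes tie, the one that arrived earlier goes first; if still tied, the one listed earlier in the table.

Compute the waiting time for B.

Gantt: | A 0-3 | B 3-6 | A 6-8 | C 8-11 | D 11-12 | B 12-15 | C 15-18 | B 18-20 |
Completion: A=8  B=20  C=18  D=12
Turnaround (C−A): A=8  B=20  C=13  D=7
Waiting(B) = turnaround − burst = 20 − 8 = 12

12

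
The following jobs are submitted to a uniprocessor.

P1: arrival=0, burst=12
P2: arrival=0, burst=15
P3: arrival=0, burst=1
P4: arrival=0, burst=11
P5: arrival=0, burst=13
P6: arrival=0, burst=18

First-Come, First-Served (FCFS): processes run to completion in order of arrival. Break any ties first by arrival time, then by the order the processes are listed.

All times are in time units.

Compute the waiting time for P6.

Schedule: | P1 0-12 | P2 12-27 | P3 27-28 | P4 28-39 | P5 39-52 | P6 52-70 |
Completion: P1=12  P2=27  P3=28  P4=39  P5=52  P6=70
Turnaround (C−A): P1=12  P2=27  P3=28  P4=39  P5=52  P6=70
Waiting(P6) = turnaround − burst = 70 − 18 = 52

52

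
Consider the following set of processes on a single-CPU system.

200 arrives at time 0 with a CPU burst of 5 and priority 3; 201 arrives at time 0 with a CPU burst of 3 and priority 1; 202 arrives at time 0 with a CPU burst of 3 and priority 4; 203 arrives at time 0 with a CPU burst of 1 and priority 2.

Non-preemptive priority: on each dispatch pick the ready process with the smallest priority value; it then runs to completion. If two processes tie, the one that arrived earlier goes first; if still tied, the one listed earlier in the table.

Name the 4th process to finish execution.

Timeline: | 201 0-3 | 203 3-4 | 200 4-9 | 202 9-12 |
Completion: 200=9  201=3  202=12  203=4
Turnaround (C−A): 200=9  201=3  202=12  203=4
Finish order: 201 → 203 → 200 → 202

202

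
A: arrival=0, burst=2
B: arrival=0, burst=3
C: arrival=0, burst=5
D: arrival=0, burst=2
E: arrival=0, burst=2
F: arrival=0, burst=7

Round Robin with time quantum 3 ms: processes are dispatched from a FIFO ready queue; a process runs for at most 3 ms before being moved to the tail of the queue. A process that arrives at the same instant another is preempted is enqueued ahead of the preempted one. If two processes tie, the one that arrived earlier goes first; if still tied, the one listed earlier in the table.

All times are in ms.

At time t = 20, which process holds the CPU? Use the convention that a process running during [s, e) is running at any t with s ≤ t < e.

F

Gantt: | A 0-2 | B 2-5 | C 5-8 | D 8-10 | E 10-12 | F 12-15 | C 15-17 | F 17-21 |
Completion: A=2  B=5  C=17  D=10  E=12  F=21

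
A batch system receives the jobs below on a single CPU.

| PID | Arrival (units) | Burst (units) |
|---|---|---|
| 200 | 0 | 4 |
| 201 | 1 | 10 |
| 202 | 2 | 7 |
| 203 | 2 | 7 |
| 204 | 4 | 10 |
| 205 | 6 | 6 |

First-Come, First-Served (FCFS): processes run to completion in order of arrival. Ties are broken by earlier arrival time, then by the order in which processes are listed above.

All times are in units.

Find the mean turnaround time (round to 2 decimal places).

22.33

Gantt: | 200 0-4 | 201 4-14 | 202 14-21 | 203 21-28 | 204 28-38 | 205 38-44 |
Completion: 200=4  201=14  202=21  203=28  204=38  205=44
Turnaround (C−A): 200=4  201=13  202=19  203=26  204=34  205=38
Turnaround times: 200=4, 201=13, 202=19, 203=26, 204=34, 205=38
Average turnaround = (4+13+19+26+34+38) / 6 = 134/6 = 22.33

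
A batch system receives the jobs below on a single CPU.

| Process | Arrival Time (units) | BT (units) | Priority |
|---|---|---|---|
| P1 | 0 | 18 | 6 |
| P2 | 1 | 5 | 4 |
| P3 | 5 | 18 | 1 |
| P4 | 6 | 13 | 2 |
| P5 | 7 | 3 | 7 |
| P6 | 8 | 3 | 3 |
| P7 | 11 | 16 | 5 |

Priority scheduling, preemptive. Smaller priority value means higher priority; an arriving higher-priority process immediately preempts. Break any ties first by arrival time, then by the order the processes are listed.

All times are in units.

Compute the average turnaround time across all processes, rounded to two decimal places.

Timeline: | P1 0-1 | P2 1-5 | P3 5-23 | P4 23-36 | P6 36-39 | P2 39-40 | P7 40-56 | P1 56-73 | P5 73-76 |
Completion: P1=73  P2=40  P3=23  P4=36  P5=76  P6=39  P7=56
Turnaround times: P1=73, P2=39, P3=18, P4=30, P5=69, P6=31, P7=45
Average turnaround = (73+39+18+30+69+31+45) / 7 = 305/7 = 43.57

43.57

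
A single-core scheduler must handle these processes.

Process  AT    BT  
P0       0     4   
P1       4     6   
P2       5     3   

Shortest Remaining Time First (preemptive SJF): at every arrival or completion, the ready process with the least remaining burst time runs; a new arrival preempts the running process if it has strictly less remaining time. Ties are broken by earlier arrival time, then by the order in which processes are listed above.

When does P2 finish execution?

Gantt: | P0 0-4 | P1 4-5 | P2 5-8 | P1 8-13 |
Completion: P0=4  P1=13  P2=8
Turnaround (C−A): P0=4  P1=9  P2=3

8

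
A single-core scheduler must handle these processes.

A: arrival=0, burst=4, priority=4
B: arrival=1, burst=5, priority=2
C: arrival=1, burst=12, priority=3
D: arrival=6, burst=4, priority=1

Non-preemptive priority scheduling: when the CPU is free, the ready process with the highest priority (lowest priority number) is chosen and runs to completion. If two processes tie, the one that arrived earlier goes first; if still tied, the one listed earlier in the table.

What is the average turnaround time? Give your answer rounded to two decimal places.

Timeline: | A 0-4 | B 4-9 | D 9-13 | C 13-25 |
Completion: A=4  B=9  C=25  D=13
Turnaround (C−A): A=4  B=8  C=24  D=7
Turnaround times: A=4, B=8, C=24, D=7
Average turnaround = (4+8+24+7) / 4 = 43/4 = 10.75

10.75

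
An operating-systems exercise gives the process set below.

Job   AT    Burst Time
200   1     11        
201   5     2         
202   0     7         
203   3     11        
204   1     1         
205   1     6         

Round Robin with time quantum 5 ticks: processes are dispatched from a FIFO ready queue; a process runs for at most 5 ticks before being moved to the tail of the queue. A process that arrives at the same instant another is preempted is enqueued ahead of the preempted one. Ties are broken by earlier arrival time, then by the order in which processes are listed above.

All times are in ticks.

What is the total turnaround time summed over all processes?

Gantt: | 202 0-5 | 200 5-10 | 204 10-11 | 205 11-16 | 203 16-21 | 201 21-23 | 202 23-25 | 200 25-30 | 205 30-31 | 203 31-36 | 200 36-37 | 203 37-38 |
Completion: 200=37  201=23  202=25  203=38  204=11  205=31
Turnaround (C−A): 200=36  201=18  202=25  203=35  204=10  205=30
Turnaround = completion − arrival: 200=36, 201=18, 202=25, 203=35, 204=10, 205=30
Total turnaround = 36 + 18 + 25 + 35 + 10 + 30 = 154

154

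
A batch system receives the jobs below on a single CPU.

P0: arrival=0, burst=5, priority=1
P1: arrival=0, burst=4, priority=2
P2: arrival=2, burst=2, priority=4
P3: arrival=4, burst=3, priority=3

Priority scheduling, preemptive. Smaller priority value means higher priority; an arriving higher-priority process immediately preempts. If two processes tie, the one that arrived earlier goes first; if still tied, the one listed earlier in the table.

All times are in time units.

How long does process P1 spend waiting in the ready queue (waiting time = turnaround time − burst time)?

5

Gantt: | P0 0-5 | P1 5-9 | P3 9-12 | P2 12-14 |
Completion: P0=5  P1=9  P2=14  P3=12
Waiting(P1) = turnaround − burst = 9 − 4 = 5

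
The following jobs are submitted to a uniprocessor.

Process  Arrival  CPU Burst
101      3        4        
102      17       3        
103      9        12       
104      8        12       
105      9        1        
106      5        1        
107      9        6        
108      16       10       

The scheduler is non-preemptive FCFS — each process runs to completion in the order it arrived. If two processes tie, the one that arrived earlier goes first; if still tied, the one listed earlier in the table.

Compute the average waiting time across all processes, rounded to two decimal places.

Timeline: | idle 0-3 | 101 3-7 | 106 7-8 | 104 8-20 | 103 20-32 | 105 32-33 | 107 33-39 | 108 39-49 | 102 49-52 |
Completion: 101=7  102=52  103=32  104=20  105=33  106=8  107=39  108=49
Turnaround (C−A): 101=4  102=35  103=23  104=12  105=24  106=3  107=30  108=33
Waiting times: 101=0, 102=32, 103=11, 104=0, 105=23, 106=2, 107=24, 108=23
Average waiting = (0+32+11+0+23+2+24+23) / 8 = 115/8 = 14.38

14.38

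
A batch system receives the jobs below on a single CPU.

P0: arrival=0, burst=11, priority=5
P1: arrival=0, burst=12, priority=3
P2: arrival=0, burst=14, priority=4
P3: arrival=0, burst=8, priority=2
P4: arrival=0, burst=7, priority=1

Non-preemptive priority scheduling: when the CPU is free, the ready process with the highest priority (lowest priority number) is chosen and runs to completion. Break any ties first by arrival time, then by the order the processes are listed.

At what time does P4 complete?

Schedule: | P4 0-7 | P3 7-15 | P1 15-27 | P2 27-41 | P0 41-52 |
Completion: P0=52  P1=27  P2=41  P3=15  P4=7

7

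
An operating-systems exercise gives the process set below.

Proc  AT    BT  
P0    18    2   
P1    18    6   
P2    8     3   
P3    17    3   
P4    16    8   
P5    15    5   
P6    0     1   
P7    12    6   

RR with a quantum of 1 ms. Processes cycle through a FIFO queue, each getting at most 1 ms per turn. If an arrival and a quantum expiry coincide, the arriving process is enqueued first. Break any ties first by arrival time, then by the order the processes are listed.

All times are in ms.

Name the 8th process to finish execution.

P4

Schedule: | P6 0-1 | idle 1-8 | P2 8-11 | idle 11-12 | P7 12-15 | P5 15-16 | P7 16-17 | P4 17-18 | P5 18-19 | P3 19-20 | P7 20-21 | P0 21-22 | P1 22-23 | P4 23-24 | P5 24-25 | P3 25-26 | P7 26-27 | P0 27-28 | P1 28-29 | P4 29-30 | P5 30-31 | P3 31-32 | P1 32-33 | P4 33-34 | P5 34-35 | P1 35-36 | P4 36-37 | P1 37-38 | P4 38-39 | P1 39-40 | P4 40-42 |
Completion: P0=28  P1=40  P2=11  P3=32  P4=42  P5=35  P6=1  P7=27
Finish order: P6 → P2 → P7 → P0 → P3 → P5 → P1 → P4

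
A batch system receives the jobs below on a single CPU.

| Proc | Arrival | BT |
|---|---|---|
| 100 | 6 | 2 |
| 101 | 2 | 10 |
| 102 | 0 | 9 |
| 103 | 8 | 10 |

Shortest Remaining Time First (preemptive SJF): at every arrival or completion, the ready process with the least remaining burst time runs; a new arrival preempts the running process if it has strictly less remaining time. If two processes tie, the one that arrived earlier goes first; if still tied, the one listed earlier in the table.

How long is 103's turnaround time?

23

Gantt: | 102 0-6 | 100 6-8 | 102 8-11 | 101 11-21 | 103 21-31 |
Completion: 100=8  101=21  102=11  103=31
Turnaround (C−A): 100=2  101=19  102=11  103=23
Turnaround(103) = completion − arrival = 31 − 8 = 23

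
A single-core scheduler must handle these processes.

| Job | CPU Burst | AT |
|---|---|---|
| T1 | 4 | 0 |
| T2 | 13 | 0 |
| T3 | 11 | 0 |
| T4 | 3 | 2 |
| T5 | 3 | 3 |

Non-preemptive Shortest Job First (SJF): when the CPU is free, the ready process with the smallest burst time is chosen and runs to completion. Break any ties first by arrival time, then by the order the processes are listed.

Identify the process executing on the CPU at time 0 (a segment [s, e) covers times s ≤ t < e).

T1

Timeline: | T1 0-4 | T4 4-7 | T5 7-10 | T3 10-21 | T2 21-34 |
Completion: T1=4  T2=34  T3=21  T4=7  T5=10
Turnaround (C−A): T1=4  T2=34  T3=21  T4=5  T5=7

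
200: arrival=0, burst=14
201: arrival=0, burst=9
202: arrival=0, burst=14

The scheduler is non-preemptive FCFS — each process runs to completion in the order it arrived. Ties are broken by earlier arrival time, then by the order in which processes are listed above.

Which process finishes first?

Gantt: | 200 0-14 | 201 14-23 | 202 23-37 |
Completion: 200=14  201=23  202=37
Turnaround (C−A): 200=14  201=23  202=37
Finish order: 200 → 201 → 202

200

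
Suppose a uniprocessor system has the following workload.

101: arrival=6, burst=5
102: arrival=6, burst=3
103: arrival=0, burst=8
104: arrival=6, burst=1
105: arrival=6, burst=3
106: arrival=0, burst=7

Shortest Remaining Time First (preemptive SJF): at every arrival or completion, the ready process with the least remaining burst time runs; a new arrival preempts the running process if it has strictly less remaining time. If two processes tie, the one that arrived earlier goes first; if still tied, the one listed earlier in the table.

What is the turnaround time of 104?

2

Timeline: | 106 0-7 | 104 7-8 | 102 8-11 | 105 11-14 | 101 14-19 | 103 19-27 |
Completion: 101=19  102=11  103=27  104=8  105=14  106=7
Turnaround(104) = completion − arrival = 8 − 6 = 2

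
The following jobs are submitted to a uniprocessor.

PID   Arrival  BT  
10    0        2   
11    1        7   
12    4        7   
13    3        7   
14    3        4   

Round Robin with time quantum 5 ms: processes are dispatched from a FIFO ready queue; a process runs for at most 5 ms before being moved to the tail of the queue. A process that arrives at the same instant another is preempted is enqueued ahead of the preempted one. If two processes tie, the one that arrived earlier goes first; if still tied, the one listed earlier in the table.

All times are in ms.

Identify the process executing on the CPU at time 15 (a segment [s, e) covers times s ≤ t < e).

Timeline: | 10 0-2 | 11 2-7 | 13 7-12 | 14 12-16 | 12 16-21 | 11 21-23 | 13 23-25 | 12 25-27 |
Completion: 10=2  11=23  12=27  13=25  14=16

14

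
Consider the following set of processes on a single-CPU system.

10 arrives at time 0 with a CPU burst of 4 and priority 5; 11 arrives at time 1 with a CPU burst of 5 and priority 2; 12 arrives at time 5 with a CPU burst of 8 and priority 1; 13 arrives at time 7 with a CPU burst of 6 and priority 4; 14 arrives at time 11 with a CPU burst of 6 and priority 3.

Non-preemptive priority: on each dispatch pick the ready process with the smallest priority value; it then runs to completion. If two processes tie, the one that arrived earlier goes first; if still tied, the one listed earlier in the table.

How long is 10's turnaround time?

4

Gantt: | 10 0-4 | 11 4-9 | 12 9-17 | 14 17-23 | 13 23-29 |
Completion: 10=4  11=9  12=17  13=29  14=23
Turnaround(10) = completion − arrival = 4 − 0 = 4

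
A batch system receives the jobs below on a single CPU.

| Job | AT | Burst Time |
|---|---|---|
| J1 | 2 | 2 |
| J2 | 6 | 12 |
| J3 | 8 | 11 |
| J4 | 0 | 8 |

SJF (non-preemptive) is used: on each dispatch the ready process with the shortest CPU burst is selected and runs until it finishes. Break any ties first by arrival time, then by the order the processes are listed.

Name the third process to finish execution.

J3

Gantt: | J4 0-8 | J1 8-10 | J3 10-21 | J2 21-33 |
Completion: J1=10  J2=33  J3=21  J4=8
Turnaround (C−A): J1=8  J2=27  J3=13  J4=8
Finish order: J4 → J1 → J3 → J2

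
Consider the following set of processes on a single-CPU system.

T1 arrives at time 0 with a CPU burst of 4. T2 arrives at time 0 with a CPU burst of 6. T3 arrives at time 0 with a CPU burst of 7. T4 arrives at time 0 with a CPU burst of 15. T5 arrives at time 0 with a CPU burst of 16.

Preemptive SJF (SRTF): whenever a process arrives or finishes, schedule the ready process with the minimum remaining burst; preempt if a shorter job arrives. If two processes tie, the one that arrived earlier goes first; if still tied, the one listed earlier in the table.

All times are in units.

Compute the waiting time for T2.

Schedule: | T1 0-4 | T2 4-10 | T3 10-17 | T4 17-32 | T5 32-48 |
Completion: T1=4  T2=10  T3=17  T4=32  T5=48
Turnaround (C−A): T1=4  T2=10  T3=17  T4=32  T5=48
Waiting(T2) = turnaround − burst = 10 − 6 = 4

4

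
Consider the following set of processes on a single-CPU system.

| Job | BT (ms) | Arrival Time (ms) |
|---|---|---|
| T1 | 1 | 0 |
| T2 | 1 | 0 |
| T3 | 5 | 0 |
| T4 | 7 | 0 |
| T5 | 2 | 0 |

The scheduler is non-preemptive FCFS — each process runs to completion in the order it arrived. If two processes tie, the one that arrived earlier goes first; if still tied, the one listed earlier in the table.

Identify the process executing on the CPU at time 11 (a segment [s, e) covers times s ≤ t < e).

Schedule: | T1 0-1 | T2 1-2 | T3 2-7 | T4 7-14 | T5 14-16 |
Completion: T1=1  T2=2  T3=7  T4=14  T5=16

T4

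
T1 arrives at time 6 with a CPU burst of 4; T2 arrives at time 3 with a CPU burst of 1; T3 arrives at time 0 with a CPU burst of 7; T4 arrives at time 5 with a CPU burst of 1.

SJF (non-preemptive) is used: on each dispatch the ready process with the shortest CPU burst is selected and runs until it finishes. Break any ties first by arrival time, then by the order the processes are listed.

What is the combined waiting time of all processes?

10

Schedule: | T3 0-7 | T2 7-8 | T4 8-9 | T1 9-13 |
Completion: T1=13  T2=8  T3=7  T4=9
Waiting = turnaround − burst: T1=3, T2=4, T3=0, T4=3
Total waiting = 3 + 4 + 0 + 3 = 10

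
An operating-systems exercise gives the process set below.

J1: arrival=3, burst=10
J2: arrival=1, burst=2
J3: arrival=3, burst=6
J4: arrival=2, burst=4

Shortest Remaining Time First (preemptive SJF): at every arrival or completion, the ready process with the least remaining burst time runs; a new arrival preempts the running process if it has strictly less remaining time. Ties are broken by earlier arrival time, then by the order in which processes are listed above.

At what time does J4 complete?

7

Timeline: | idle 0-1 | J2 1-3 | J4 3-7 | J3 7-13 | J1 13-23 |
Completion: J1=23  J2=3  J3=13  J4=7
Turnaround (C−A): J1=20  J2=2  J3=10  J4=5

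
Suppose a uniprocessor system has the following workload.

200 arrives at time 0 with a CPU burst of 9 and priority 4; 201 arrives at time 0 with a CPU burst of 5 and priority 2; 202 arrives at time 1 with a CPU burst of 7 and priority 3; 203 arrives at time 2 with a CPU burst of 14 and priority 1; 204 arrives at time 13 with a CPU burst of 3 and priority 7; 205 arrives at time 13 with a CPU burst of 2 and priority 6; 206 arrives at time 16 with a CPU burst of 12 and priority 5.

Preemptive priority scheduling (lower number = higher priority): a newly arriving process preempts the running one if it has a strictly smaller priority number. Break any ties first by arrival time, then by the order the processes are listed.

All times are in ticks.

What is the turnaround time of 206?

Gantt: | 201 0-2 | 203 2-16 | 201 16-19 | 202 19-26 | 200 26-35 | 206 35-47 | 205 47-49 | 204 49-52 |
Completion: 200=35  201=19  202=26  203=16  204=52  205=49  206=47
Turnaround(206) = completion − arrival = 47 − 16 = 31

31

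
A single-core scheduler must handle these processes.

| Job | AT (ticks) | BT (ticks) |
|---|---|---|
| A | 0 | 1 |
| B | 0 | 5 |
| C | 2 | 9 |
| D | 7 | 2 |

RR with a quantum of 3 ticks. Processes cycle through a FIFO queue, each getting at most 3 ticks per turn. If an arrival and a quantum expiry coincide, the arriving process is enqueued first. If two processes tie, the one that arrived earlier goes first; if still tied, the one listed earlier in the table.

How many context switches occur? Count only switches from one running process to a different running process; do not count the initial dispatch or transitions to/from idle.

5

Schedule: | A 0-1 | B 1-4 | C 4-7 | B 7-9 | D 9-11 | C 11-17 |
Completion: A=1  B=9  C=17  D=11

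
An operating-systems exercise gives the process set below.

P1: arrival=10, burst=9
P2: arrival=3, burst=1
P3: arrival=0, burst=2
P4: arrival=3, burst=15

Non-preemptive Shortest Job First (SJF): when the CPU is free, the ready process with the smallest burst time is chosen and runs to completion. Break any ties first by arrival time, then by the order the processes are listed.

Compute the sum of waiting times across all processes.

10

Timeline: | P3 0-2 | idle 2-3 | P2 3-4 | P4 4-19 | P1 19-28 |
Completion: P1=28  P2=4  P3=2  P4=19
Turnaround (C−A): P1=18  P2=1  P3=2  P4=16
Waiting = turnaround − burst: P1=9, P2=0, P3=0, P4=1
Total waiting = 9 + 0 + 0 + 1 = 10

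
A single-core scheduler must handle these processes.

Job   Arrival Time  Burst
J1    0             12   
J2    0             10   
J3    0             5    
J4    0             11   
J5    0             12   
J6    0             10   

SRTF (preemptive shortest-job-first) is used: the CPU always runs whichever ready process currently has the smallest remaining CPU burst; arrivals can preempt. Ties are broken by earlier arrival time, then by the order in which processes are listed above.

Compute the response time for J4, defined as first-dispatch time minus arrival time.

Gantt: | J3 0-5 | J2 5-15 | J6 15-25 | J4 25-36 | J1 36-48 | J5 48-60 |
Completion: J1=48  J2=15  J3=5  J4=36  J5=60  J6=25
Turnaround (C−A): J1=48  J2=15  J3=5  J4=36  J5=60  J6=25
Response(J4) = first start − arrival = 25 − 0 = 25

25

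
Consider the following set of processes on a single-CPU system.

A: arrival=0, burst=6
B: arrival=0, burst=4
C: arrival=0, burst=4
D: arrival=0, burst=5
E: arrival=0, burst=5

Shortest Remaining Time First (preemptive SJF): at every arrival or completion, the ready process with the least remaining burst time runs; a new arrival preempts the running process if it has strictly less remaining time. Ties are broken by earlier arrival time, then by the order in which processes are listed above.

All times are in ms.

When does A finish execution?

24

Gantt: | B 0-4 | C 4-8 | D 8-13 | E 13-18 | A 18-24 |
Completion: A=24  B=4  C=8  D=13  E=18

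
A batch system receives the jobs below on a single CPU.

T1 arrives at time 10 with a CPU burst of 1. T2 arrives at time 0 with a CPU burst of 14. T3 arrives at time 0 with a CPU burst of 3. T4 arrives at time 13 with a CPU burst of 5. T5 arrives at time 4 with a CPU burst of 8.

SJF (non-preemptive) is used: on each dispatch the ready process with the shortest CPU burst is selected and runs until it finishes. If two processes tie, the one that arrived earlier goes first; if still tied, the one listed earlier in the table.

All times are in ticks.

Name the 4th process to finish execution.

Gantt: | T3 0-3 | T2 3-17 | T1 17-18 | T4 18-23 | T5 23-31 |
Completion: T1=18  T2=17  T3=3  T4=23  T5=31
Turnaround (C−A): T1=8  T2=17  T3=3  T4=10  T5=27
Finish order: T3 → T2 → T1 → T4 → T5

T4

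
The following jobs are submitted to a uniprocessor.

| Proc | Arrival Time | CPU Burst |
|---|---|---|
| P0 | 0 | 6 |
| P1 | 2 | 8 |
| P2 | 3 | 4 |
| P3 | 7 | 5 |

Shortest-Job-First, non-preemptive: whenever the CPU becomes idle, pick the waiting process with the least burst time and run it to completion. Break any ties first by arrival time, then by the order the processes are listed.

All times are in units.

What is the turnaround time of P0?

6

Gantt: | P0 0-6 | P2 6-10 | P3 10-15 | P1 15-23 |
Completion: P0=6  P1=23  P2=10  P3=15
Turnaround (C−A): P0=6  P1=21  P2=7  P3=8
Turnaround(P0) = completion − arrival = 6 − 0 = 6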